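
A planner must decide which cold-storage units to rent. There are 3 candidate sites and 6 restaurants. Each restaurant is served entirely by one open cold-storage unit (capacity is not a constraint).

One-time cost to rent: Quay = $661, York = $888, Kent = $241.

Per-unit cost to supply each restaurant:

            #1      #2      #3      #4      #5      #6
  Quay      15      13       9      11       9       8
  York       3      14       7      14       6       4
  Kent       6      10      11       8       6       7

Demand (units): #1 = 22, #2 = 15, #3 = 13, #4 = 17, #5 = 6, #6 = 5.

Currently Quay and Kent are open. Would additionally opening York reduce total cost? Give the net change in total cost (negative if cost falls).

Current service cost with {Quay, Kent}: 606.
Adding York: each restaurant re-picks its cheapest; new service cost 499, saving 107.
Extra fixed cost: 888. Net change = 888 − 107 = 781.
(Totals: 1508 → 2289.)

No — net change +781 (cost rises by 781).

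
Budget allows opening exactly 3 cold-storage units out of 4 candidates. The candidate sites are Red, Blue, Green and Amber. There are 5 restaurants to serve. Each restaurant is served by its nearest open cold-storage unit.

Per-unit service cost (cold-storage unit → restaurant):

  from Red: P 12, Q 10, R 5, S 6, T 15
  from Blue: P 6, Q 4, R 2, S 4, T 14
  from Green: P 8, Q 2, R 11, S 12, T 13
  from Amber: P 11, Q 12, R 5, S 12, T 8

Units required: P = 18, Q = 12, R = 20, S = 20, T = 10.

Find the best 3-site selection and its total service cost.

Choose Blue, Green and Amber; total service cost 332.

With exactly 3 open, each restaurant uses its cheapest among the chosen.
{Blue, Green, Amber}: P→Blue 6·18=108, Q→Green 2·12=24, R→Blue 2·20=40, S→Blue 4·20=80, T→Amber 8·10=80. Service cost 332.
{Red, Blue, Amber}: service cost 356
{Red, Blue, Green}: service cost 382
Among all 4 size-3 choices, {Blue, Green, Amber} is lowest.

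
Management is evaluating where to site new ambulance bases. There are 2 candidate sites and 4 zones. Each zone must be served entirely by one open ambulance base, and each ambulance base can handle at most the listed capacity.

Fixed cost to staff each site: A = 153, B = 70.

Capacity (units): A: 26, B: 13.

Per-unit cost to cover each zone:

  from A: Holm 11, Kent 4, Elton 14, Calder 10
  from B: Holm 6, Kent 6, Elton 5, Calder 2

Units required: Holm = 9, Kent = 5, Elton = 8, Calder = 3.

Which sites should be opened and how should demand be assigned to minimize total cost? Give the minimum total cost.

Open {A, B}: Holm→A 11·9=99, Kent→A 4·5=20, Elton→B 5·8=40, Calder→B 2·3=6.
Loads: A carries 14/26, B carries 11/13. Service 165; fixed 223; total 388.
Next best feasible plan costs 412.

Minimum total cost: 388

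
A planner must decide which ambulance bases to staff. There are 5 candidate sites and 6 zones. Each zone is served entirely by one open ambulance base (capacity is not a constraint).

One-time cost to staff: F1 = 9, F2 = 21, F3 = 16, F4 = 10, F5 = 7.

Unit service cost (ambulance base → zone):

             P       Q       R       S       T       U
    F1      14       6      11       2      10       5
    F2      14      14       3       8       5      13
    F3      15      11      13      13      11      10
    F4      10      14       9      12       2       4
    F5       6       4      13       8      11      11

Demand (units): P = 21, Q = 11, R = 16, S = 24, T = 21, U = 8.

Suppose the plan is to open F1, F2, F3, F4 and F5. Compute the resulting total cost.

Total cost: 403

Each zone is assigned to its cheapest site among the open ones.
{F1, F2, F3, F4, F5}: P→F5 6·21=126, Q→F5 4·11=44, R→F2 3·16=48, S→F1 2·24=48, T→F4 2·21=42, U→F4 4·8=32. Service 340; fixed 63; total 403.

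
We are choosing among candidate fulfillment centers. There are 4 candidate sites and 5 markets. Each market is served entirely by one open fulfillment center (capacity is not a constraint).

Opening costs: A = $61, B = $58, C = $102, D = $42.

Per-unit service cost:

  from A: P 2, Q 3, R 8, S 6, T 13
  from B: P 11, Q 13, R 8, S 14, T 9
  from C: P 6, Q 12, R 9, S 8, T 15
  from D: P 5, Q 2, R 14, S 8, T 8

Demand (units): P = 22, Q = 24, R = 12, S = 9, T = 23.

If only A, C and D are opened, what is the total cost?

Total cost: 631

Each market is assigned to its cheapest site among the open ones.
{A, C, D}: P→A 2·22=44, Q→D 2·24=48, R→A 8·12=96, S→A 6·9=54, T→D 8·23=184. Service 426; fixed 205; total 631.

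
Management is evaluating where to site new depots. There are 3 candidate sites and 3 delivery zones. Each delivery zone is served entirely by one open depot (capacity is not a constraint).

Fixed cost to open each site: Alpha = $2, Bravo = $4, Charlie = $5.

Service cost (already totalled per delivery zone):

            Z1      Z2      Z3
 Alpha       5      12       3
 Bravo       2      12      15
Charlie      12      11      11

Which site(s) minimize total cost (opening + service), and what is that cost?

For any fixed open set, each delivery zone goes to its cheapest open site; total = fixed + service.
{Alpha}: Z1→Alpha 5, Z2→Alpha 12, Z3→Alpha 3. Service 20; fixed 2; total 22.
{Alpha, Bravo}: service 17 + fixed 6 = 23
{Alpha, Charlie}: service 19 + fixed 7 = 26
{Alpha, Bravo, Charlie}: service 16 + fixed 11 = 27
No other subset beats 22.

Open Alpha only; minimum total cost 22.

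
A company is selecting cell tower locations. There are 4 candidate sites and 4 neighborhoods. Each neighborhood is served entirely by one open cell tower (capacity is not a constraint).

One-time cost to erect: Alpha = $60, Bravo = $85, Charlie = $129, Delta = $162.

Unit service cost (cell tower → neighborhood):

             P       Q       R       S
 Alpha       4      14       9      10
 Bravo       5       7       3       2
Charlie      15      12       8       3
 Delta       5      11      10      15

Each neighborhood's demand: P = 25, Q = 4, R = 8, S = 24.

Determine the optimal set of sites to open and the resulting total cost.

Open Bravo only; minimum total cost 310.

For any fixed open set, each neighborhood goes to its cheapest open site; total = fixed + service.
{Bravo}: P→Bravo 5·25=125, Q→Bravo 7·4=28, R→Bravo 3·8=24, S→Bravo 2·24=48. Service 225; fixed 85; total 310.
{Alpha, Bravo}: service 200 + fixed 145 = 345
{Bravo, Charlie}: P→Bravo 5·25=125, Q→Bravo 7·4=28, R→Bravo 3·8=24, S→Bravo 2·24=48. Service 225; fixed 214; total 439.
{Alpha, Bravo, Charlie, Delta}: service 200 + fixed 436 = 636
(All 15 nonempty subsets were checked; Bravo only is lowest.)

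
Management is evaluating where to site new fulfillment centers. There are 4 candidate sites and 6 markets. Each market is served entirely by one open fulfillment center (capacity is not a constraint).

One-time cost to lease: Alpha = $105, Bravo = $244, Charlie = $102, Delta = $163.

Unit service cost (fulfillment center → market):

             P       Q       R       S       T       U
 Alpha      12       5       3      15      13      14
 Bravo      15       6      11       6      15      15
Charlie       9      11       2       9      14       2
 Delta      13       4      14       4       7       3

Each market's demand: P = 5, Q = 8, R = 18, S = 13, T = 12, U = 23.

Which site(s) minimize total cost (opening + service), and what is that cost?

Open Charlie and Delta; minimum total cost 560.

For any fixed open set, each market goes to its cheapest open site; total = fixed + service.
{Charlie, Delta}: P→Charlie 9·5=45, Q→Delta 4·8=32, R→Charlie 2·18=36, S→Delta 4·13=52, T→Delta 7·12=84, U→Charlie 2·23=46. Service 295; fixed 265; total 560.
{Charlie}: service 500 + fixed 102 = 602
{Alpha, Delta}: P→Alpha 12·5=60, Q→Delta 4·8=32, R→Alpha 3·18=54, S→Delta 4·13=52, T→Delta 7·12=84, U→Delta 3·23=69. Service 351; fixed 268; total 619.
{Alpha, Bravo, Charlie, Delta}: P→Charlie 9·5=45, Q→Delta 4·8=32, R→Charlie 2·18=36, S→Delta 4·13=52, T→Delta 7·12=84, U→Charlie 2·23=46. Service 295; fixed 614; total 909.
No other subset beats 560.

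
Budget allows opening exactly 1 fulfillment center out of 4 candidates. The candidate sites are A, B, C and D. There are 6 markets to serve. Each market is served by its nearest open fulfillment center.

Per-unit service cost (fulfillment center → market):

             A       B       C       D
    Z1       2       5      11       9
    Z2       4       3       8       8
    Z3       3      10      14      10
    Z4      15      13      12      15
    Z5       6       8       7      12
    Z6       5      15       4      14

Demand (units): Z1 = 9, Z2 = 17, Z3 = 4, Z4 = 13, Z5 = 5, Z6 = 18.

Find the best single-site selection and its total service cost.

Choose A only; total service cost 413.

With exactly 1 open, each market uses its cheapest among the chosen.
{A}: Z1→A 2·9=18, Z2→A 4·17=68, Z3→A 3·4=12, Z4→A 15·13=195, Z5→A 6·5=30, Z6→A 5·18=90. Service cost 413.
{C}: service cost 554
{B}: service cost 615
Among all 4 size-1 choices, {A} is lowest.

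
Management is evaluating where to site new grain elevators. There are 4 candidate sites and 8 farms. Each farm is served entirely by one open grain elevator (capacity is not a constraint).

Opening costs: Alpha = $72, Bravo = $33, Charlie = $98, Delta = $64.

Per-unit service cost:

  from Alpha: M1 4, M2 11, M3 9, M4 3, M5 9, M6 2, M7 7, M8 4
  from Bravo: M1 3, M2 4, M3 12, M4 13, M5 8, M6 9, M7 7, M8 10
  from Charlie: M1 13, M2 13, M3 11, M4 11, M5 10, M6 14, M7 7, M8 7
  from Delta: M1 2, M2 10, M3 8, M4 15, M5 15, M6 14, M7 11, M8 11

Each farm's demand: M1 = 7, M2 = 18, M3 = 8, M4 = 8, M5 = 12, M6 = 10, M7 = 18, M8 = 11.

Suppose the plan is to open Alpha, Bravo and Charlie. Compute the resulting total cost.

Total cost: 678

Each farm is assigned to its cheapest site among the open ones.
{Alpha, Bravo, Charlie}: M1→Bravo 3·7=21, M2→Bravo 4·18=72, M3→Alpha 9·8=72, M4→Alpha 3·8=24, M5→Bravo 8·12=96, M6→Alpha 2·10=20, M7→Alpha 7·18=126, M8→Alpha 4·11=44. Service 475; fixed 203; total 678.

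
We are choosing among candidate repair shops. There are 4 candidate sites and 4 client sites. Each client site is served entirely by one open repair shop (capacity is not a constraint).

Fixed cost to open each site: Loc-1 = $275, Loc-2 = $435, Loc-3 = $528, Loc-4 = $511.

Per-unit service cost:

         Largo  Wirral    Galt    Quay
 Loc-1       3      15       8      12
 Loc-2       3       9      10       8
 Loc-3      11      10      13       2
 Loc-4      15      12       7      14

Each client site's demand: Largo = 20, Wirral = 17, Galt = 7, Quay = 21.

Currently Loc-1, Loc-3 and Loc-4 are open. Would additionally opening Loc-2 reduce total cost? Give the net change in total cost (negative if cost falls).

No — net change +418 (cost rises by 418).

Current service cost with {Loc-1, Loc-3, Loc-4}: 321.
Adding Loc-2: each client site re-picks its cheapest; new service cost 304, saving 17.
Extra fixed cost: 435. Net change = 435 − 17 = 418.
(Totals: 1635 → 2053.)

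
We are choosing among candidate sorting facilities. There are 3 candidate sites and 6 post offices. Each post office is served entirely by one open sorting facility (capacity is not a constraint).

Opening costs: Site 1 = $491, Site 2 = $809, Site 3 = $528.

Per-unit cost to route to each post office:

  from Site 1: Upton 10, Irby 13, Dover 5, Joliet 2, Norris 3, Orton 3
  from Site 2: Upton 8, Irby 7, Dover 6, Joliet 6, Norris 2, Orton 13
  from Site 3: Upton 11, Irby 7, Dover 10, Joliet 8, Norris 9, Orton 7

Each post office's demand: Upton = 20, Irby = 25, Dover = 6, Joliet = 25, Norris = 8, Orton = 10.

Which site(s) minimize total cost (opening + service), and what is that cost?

Open Site 1 only; minimum total cost 1150.

For any fixed open set, each post office goes to its cheapest open site; total = fixed + service.
{Site 1}: Upton→Site 1 10·20=200, Irby→Site 1 13·25=325, Dover→Site 1 5·6=30, Joliet→Site 1 2·25=50, Norris→Site 1 3·8=24, Orton→Site 1 3·10=30. Service 659; fixed 491; total 1150.
{Site 3}: service 797 + fixed 528 = 1325
{Site 2}: service 667 + fixed 809 = 1476
{Site 1, Site 2, Site 3}: service 461 + fixed 1828 = 2289
No other subset beats 1150.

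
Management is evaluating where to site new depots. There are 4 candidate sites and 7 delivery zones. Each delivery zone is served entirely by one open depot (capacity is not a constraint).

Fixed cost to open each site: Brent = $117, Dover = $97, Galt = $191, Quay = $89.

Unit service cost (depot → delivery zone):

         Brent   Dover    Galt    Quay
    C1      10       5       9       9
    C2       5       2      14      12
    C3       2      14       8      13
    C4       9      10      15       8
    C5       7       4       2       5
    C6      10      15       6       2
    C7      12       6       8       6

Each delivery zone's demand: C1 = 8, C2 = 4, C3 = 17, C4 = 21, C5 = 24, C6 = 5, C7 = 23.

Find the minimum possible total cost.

For any fixed open set, each delivery zone goes to its cheapest open site; total = fixed + service.
{Brent, Quay}: C1→Quay 9·8=72, C2→Brent 5·4=20, C3→Brent 2·17=34, C4→Quay 8·21=168, C5→Quay 5·24=120, C6→Quay 2·5=10, C7→Quay 6·23=138. Service 562; fixed 206; total 768.
{Brent, Dover}: service 555 + fixed 214 = 769
{Brent, Dover, Quay}: service 494 + fixed 303 = 797
{Brent, Dover, Galt, Quay}: service 446 + fixed 494 = 940
No other subset beats 768.

Minimum total cost: 768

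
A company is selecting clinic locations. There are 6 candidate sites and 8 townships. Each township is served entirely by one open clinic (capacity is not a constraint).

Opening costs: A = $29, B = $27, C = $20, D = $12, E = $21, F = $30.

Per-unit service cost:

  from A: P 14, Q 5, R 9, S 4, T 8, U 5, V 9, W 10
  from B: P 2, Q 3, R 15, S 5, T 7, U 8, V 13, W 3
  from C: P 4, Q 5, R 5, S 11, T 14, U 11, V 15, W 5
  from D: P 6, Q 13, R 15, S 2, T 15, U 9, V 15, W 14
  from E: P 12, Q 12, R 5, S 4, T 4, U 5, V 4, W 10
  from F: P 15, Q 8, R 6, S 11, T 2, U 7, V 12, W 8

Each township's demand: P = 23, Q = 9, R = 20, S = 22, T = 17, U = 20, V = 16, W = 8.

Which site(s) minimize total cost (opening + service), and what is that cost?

For any fixed open set, each township goes to its cheapest open site; total = fixed + service.
{B, D, E, F}: P→B 2·23=46, Q→B 3·9=27, R→E 5·20=100, S→D 2·22=44, T→F 2·17=34, U→E 5·20=100, V→E 4·16=64, W→B 3·8=24. Service 439; fixed 90; total 529.
{B, D, E}: P→B 2·23=46, Q→B 3·9=27, R→E 5·20=100, S→D 2·22=44, T→E 4·17=68, U→E 5·20=100, V→E 4·16=64, W→B 3·8=24. Service 473; fixed 60; total 533.
{B, C, D, E, F}: service 439 + fixed 110 = 549
{A, B, C, D, E, F}: service 439 + fixed 139 = 578
No other subset beats 529.

Open B, D, E and F; minimum total cost 529.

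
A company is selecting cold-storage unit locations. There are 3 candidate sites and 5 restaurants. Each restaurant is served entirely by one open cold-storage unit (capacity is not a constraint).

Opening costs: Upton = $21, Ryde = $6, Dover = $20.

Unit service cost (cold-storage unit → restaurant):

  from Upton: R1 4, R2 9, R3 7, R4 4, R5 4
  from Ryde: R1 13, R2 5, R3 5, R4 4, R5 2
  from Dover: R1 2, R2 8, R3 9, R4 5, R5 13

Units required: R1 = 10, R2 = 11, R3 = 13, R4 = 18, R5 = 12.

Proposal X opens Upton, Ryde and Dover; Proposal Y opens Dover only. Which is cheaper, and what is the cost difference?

Proposal X: {Upton, Ryde, Dover}: R1→Dover 2·10=20, R2→Ryde 5·11=55, R3→Ryde 5·13=65, R4→Upton 4·18=72, R5→Ryde 2·12=24. Service 236; fixed 47; total 283.
Proposal Y: {Dover}: R1→Dover 2·10=20, R2→Dover 8·11=88, R3→Dover 9·13=117, R4→Dover 5·18=90, R5→Dover 13·12=156. Service 471; fixed 20; total 491.
Difference: |283 − 491| = 208.

Proposal X is cheaper by 208.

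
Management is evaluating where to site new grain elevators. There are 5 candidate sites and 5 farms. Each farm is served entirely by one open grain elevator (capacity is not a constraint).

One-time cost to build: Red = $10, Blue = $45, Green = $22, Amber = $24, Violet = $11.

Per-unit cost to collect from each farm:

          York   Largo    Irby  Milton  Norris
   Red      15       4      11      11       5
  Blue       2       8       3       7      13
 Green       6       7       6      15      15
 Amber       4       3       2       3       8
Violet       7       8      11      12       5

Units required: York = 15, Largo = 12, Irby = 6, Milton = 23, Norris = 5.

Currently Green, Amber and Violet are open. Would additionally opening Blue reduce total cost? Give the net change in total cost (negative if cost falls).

Current service cost with {Green, Amber, Violet}: 202.
Adding Blue: each farm re-picks its cheapest; new service cost 172, saving 30.
Extra fixed cost: 45. Net change = 45 − 30 = 15.
(Totals: 259 → 274.)

No — net change +15 (cost rises by 15).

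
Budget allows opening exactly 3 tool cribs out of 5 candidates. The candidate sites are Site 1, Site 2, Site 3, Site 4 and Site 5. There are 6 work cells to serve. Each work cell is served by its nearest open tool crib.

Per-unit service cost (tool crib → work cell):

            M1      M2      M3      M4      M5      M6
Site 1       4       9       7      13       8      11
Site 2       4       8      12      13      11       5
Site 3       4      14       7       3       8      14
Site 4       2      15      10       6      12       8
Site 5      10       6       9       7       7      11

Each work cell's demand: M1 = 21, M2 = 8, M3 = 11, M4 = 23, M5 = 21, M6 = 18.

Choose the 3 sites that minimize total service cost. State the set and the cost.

With exactly 3 open, each work cell uses its cheapest among the chosen.
{Site 2, Site 3, Site 4}: M1→Site 4 2·21=42, M2→Site 2 8·8=64, M3→Site 3 7·11=77, M4→Site 3 3·23=69, M5→Site 3 8·21=168, M6→Site 2 5·18=90. Service cost 510.
{Site 2, Site 3, Site 5}: service cost 515
{Site 3, Site 4, Site 5}: service cost 527
Among all 10 size-3 choices, {Site 2, Site 3, Site 4} is lowest.

Choose Site 2, Site 3 and Site 4; total service cost 510.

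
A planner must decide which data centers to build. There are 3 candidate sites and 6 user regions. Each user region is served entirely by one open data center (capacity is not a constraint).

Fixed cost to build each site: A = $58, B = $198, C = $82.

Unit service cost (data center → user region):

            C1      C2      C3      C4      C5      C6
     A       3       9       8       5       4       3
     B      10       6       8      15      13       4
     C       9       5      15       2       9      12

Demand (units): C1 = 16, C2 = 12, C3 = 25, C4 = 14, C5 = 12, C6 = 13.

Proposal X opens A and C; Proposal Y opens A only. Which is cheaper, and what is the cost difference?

Proposal X: {A, C}: C1→A 3·16=48, C2→C 5·12=60, C3→A 8·25=200, C4→C 2·14=28, C5→A 4·12=48, C6→A 3·13=39. Service 423; fixed 140; total 563.
Proposal Y: {A}: C1→A 3·16=48, C2→A 9·12=108, C3→A 8·25=200, C4→A 5·14=70, C5→A 4·12=48, C6→A 3·13=39. Service 513; fixed 58; total 571.
Difference: |563 − 571| = 8.

Proposal X is cheaper by 8.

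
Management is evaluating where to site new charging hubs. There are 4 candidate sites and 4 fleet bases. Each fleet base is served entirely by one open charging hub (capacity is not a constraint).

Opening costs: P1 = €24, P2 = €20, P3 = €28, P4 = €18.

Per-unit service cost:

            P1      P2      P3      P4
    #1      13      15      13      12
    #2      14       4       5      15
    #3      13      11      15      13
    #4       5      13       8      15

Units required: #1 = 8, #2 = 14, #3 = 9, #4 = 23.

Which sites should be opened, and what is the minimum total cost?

For any fixed open set, each fleet base goes to its cheapest open site; total = fixed + service.
{P1, P2}: #1→P1 13·8=104, #2→P2 4·14=56, #3→P2 11·9=99, #4→P1 5·23=115. Service 374; fixed 44; total 418.
{P1, P2, P4}: service 366 + fixed 62 = 428
{P1, P2, P3}: service 374 + fixed 72 = 446
{P1, P2, P3, P4}: #1→P4 12·8=96, #2→P2 4·14=56, #3→P2 11·9=99, #4→P1 5·23=115. Service 366; fixed 90; total 456.
No other subset beats 418.

Open P1 and P2; minimum total cost 418.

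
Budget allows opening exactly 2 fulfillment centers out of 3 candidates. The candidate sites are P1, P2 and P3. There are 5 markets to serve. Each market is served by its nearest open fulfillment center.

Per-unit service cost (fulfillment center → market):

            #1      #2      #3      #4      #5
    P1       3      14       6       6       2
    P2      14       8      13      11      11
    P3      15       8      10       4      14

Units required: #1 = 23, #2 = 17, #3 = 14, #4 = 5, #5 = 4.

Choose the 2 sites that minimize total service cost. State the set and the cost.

Choose P1 and P3; total service cost 317.

With exactly 2 open, each market uses its cheapest among the chosen.
{P1, P3}: #1→P1 3·23=69, #2→P3 8·17=136, #3→P1 6·14=84, #4→P3 4·5=20, #5→P1 2·4=8. Service cost 317.
{P1, P2}: service cost 327
{P2, P3}: service cost 662
Among all 3 size-2 choices, {P1, P3} is lowest.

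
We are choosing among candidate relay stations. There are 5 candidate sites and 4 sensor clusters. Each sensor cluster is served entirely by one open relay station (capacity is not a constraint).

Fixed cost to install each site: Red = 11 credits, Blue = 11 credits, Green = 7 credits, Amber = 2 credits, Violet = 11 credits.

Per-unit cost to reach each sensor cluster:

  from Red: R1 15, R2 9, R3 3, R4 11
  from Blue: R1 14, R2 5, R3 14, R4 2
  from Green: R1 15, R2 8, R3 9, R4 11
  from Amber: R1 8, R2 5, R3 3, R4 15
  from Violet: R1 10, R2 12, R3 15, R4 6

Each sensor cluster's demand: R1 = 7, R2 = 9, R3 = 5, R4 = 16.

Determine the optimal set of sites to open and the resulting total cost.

For any fixed open set, each sensor cluster goes to its cheapest open site; total = fixed + service.
{Blue, Amber}: R1→Amber 8·7=56, R2→Blue 5·9=45, R3→Amber 3·5=15, R4→Blue 2·16=32. Service 148; fixed 13; total 161.
{Blue, Green, Amber}: service 148 + fixed 20 = 168
{Red, Blue, Amber}: service 148 + fixed 24 = 172
{Red, Blue, Green, Amber, Violet}: service 148 + fixed 42 = 190
No other subset beats 161.

Open Blue and Amber; minimum total cost 161.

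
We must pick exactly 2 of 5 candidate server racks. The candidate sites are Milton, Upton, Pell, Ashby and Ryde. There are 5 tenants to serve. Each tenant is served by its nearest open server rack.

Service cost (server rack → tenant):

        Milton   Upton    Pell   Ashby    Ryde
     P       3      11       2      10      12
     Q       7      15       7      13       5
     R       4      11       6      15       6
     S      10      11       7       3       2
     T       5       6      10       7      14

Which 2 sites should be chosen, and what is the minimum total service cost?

Choose Milton and Ryde; total service cost 19.

With exactly 2 open, each tenant uses its cheapest among the chosen.
{Milton, Ryde}: P→Milton 3, Q→Ryde 5, R→Milton 4, S→Ryde 2, T→Milton 5. Service cost 19.
{Milton, Ashby}: service cost 22
{Milton, Pell}: service cost 25
Among all 10 size-2 choices, {Milton, Ryde} is lowest.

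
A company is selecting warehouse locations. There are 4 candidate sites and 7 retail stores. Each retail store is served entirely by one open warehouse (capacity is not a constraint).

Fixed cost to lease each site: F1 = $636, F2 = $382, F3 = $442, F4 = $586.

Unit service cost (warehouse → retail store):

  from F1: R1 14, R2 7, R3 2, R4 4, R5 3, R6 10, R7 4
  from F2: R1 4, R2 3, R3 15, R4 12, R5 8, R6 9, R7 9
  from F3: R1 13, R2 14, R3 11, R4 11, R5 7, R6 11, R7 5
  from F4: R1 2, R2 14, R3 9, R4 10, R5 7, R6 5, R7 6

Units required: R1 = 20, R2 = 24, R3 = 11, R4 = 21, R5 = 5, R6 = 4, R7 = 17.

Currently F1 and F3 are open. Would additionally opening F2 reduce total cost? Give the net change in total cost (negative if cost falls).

No — net change +102 (cost rises by 102).

Current service cost with {F1, F3}: 657.
Adding F2: each retail store re-picks its cheapest; new service cost 377, saving 280.
Extra fixed cost: 382. Net change = 382 − 280 = 102.
(Totals: 1735 → 1837.)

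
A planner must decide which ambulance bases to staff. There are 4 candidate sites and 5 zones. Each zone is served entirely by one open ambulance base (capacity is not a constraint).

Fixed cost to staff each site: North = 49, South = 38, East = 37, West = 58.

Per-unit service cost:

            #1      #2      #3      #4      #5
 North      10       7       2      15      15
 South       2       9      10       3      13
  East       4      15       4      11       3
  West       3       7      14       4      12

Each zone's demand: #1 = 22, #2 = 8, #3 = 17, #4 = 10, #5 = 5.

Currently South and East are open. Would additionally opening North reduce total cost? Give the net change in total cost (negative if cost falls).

Yes — net change −1 (cost falls by 1).

Current service cost with {South, East}: 229.
Adding North: each zone re-picks its cheapest; new service cost 179, saving 50.
Extra fixed cost: 49. Net change = 49 − 50 = -1.
(Totals: 304 → 303.)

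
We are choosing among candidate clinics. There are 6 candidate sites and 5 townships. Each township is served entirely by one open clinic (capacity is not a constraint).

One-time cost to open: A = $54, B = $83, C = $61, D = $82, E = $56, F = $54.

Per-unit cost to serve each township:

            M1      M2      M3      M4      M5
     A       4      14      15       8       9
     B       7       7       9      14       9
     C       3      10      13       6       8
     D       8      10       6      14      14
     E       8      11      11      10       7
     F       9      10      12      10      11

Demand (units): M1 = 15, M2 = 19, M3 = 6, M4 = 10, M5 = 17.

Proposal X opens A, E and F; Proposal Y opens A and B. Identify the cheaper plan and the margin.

Proposal Y is cheaper by 62.

Proposal X: {A, E, F}: M1→A 4·15=60, M2→F 10·19=190, M3→E 11·6=66, M4→A 8·10=80, M5→E 7·17=119. Service 515; fixed 164; total 679.
Proposal Y: {A, B}: M1→A 4·15=60, M2→B 7·19=133, M3→B 9·6=54, M4→A 8·10=80, M5→A 9·17=153. Service 480; fixed 137; total 617.
Difference: |679 − 617| = 62.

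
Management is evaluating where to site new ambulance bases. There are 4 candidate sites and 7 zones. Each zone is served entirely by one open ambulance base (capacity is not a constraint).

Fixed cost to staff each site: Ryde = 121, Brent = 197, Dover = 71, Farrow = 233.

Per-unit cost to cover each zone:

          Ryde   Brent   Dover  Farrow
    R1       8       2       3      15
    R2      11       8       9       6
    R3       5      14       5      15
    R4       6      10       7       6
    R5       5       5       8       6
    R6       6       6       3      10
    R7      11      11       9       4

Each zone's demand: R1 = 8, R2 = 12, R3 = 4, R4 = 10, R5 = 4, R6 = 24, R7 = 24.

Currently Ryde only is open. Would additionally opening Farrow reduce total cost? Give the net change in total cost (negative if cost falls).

Current service cost with {Ryde}: 704.
Adding Farrow: each zone re-picks its cheapest; new service cost 476, saving 228.
Extra fixed cost: 233. Net change = 233 − 228 = 5.
(Totals: 825 → 830.)

No — net change +5 (cost rises by 5).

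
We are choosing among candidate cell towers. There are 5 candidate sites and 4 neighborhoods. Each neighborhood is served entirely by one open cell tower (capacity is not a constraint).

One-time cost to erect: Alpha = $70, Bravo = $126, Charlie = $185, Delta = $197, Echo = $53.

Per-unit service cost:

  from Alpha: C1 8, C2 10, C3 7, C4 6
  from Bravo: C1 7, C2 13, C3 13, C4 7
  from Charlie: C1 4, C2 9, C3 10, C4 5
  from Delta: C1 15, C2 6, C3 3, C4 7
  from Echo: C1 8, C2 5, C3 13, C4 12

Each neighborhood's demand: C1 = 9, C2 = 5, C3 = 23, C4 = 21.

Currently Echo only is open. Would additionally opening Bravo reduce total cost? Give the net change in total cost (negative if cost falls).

Current service cost with {Echo}: 648.
Adding Bravo: each neighborhood re-picks its cheapest; new service cost 534, saving 114.
Extra fixed cost: 126. Net change = 126 − 114 = 12.
(Totals: 701 → 713.)

No — net change +12 (cost rises by 12).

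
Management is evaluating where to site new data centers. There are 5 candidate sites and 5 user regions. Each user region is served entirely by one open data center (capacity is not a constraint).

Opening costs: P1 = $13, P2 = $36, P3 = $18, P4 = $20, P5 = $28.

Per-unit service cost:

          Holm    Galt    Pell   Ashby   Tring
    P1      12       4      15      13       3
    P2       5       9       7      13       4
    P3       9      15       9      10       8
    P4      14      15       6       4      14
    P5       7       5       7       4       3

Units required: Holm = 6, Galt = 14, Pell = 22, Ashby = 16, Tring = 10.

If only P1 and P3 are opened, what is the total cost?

Total cost: 529

Each user region is assigned to its cheapest site among the open ones.
{P1, P3}: Holm→P3 9·6=54, Galt→P1 4·14=56, Pell→P3 9·22=198, Ashby→P3 10·16=160, Tring→P1 3·10=30. Service 498; fixed 31; total 529.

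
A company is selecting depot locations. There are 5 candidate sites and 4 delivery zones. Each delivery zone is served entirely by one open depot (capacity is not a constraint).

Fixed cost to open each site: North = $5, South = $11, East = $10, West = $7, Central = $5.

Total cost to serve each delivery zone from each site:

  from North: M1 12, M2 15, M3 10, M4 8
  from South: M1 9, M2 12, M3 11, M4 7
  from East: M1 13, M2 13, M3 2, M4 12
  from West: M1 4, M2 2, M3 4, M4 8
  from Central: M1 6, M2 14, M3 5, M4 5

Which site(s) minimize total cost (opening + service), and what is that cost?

Open West only; minimum total cost 25.

For any fixed open set, each delivery zone goes to its cheapest open site; total = fixed + service.
{West}: M1→West 4, M2→West 2, M3→West 4, M4→West 8. Service 18; fixed 7; total 25.
{West, Central}: service 15 + fixed 12 = 27
{North, West}: M1→West 4, M2→West 2, M3→West 4, M4→North 8. Service 18; fixed 12; total 30.
{North, South, East, West, Central}: M1→West 4, M2→West 2, M3→East 2, M4→Central 5. Service 13; fixed 38; total 51.
No other subset beats 25.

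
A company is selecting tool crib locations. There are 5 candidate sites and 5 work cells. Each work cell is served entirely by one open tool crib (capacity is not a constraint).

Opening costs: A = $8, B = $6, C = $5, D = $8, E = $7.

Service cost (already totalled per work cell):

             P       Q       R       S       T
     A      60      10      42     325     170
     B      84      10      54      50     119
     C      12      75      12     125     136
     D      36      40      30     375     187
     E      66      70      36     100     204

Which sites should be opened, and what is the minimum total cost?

For any fixed open set, each work cell goes to its cheapest open site; total = fixed + service.
{B, C}: P→C 12, Q→B 10, R→C 12, S→B 50, T→B 119. Service 203; fixed 11; total 214.
{B, C, E}: P→C 12, Q→B 10, R→C 12, S→B 50, T→B 119. Service 203; fixed 18; total 221.
{A, B, C}: P→C 12, Q→A 10, R→C 12, S→B 50, T→B 119. Service 203; fixed 19; total 222.
{A, B, C, D, E}: P→C 12, Q→A 10, R→C 12, S→B 50, T→B 119. Service 203; fixed 34; total 237.
No other subset beats 214.

Open B and C; minimum total cost 214.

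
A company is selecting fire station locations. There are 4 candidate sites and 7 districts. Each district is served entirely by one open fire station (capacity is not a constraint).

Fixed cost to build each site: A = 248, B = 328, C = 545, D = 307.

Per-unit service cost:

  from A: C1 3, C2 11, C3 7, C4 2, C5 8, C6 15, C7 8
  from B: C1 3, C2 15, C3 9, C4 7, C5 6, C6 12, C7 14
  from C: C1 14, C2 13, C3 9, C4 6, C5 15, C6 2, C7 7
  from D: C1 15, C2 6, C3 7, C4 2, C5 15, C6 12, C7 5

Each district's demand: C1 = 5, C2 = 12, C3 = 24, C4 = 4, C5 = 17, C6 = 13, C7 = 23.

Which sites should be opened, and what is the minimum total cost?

For any fixed open set, each district goes to its cheapest open site; total = fixed + service.
{A}: C1→A 3·5=15, C2→A 11·12=132, C3→A 7·24=168, C4→A 2·4=8, C5→A 8·17=136, C6→A 15·13=195, C7→A 8·23=184. Service 838; fixed 248; total 1086.
{D}: service 849 + fixed 307 = 1156
{A, D}: service 670 + fixed 555 = 1225
{A, B, C, D}: service 506 + fixed 1428 = 1934
(All 15 nonempty subsets were checked; A only is lowest.)

Open A only; minimum total cost 1086.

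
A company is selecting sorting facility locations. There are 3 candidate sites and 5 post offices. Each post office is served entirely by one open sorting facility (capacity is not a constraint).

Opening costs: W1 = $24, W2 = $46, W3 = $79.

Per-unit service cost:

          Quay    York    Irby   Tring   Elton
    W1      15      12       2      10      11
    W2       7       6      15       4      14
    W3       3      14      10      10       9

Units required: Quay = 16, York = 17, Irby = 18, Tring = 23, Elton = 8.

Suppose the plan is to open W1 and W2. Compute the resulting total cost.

Total cost: 500

Each post office is assigned to its cheapest site among the open ones.
{W1, W2}: Quay→W2 7·16=112, York→W2 6·17=102, Irby→W1 2·18=36, Tring→W2 4·23=92, Elton→W1 11·8=88. Service 430; fixed 70; total 500.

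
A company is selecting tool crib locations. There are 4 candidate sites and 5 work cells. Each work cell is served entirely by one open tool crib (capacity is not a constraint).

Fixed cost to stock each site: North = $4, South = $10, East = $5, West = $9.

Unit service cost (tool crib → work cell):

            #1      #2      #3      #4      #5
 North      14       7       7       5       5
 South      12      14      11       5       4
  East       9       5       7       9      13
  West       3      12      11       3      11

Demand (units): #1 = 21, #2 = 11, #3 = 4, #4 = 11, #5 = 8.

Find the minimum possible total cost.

For any fixed open set, each work cell goes to its cheapest open site; total = fixed + service.
{South, East, West}: #1→West 3·21=63, #2→East 5·11=55, #3→East 7·4=28, #4→West 3·11=33, #5→South 4·8=32. Service 211; fixed 24; total 235.
{North, East, West}: service 219 + fixed 18 = 237
{North, South, East, West}: service 211 + fixed 28 = 239
{North}: service 494 + fixed 4 = 498
No other subset beats 235.

Minimum total cost: 235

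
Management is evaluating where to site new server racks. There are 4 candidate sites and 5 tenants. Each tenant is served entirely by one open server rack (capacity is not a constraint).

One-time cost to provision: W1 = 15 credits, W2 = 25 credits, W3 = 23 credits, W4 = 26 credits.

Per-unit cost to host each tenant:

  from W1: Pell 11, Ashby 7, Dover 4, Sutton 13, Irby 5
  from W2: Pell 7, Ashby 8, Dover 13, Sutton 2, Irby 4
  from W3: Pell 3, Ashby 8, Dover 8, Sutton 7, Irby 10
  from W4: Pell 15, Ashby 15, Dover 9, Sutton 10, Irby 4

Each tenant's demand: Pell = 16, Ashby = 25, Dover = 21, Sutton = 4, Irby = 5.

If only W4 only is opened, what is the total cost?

Total cost: 890

Each tenant is assigned to its cheapest site among the open ones.
{W4}: Pell→W4 15·16=240, Ashby→W4 15·25=375, Dover→W4 9·21=189, Sutton→W4 10·4=40, Irby→W4 4·5=20. Service 864; fixed 26; total 890.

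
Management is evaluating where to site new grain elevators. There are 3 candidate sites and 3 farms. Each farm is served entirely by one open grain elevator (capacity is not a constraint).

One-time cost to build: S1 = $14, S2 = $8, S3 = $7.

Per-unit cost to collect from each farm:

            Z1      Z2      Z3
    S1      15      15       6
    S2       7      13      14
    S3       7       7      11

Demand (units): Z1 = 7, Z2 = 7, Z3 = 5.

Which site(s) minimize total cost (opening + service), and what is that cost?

For any fixed open set, each farm goes to its cheapest open site; total = fixed + service.
{S1, S3}: Z1→S3 7·7=49, Z2→S3 7·7=49, Z3→S1 6·5=30. Service 128; fixed 21; total 149.
{S1, S2, S3}: Z1→S2 7·7=49, Z2→S3 7·7=49, Z3→S1 6·5=30. Service 128; fixed 29; total 157.
{S3}: service 153 + fixed 7 = 160
No other subset beats 149.

Open S1 and S3; minimum total cost 149.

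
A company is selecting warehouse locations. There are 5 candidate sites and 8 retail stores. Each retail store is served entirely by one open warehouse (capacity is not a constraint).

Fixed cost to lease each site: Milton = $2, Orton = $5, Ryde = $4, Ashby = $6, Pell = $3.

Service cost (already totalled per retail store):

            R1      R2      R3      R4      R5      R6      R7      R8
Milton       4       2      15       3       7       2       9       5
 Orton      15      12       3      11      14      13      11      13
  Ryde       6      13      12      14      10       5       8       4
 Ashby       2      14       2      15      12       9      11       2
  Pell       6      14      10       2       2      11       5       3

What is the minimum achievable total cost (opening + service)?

For any fixed open set, each retail store goes to its cheapest open site; total = fixed + service.
{Milton, Ashby, Pell}: R1→Ashby 2, R2→Milton 2, R3→Ashby 2, R4→Pell 2, R5→Pell 2, R6→Milton 2, R7→Pell 5, R8→Ashby 2. Service 19; fixed 11; total 30.
{Milton, Orton, Pell}: service 23 + fixed 10 = 33
{Milton, Ryde, Ashby, Pell}: service 19 + fixed 15 = 34
{Milton, Orton, Ryde, Ashby, Pell}: service 19 + fixed 20 = 39
No other subset beats 30.

Minimum total cost: 30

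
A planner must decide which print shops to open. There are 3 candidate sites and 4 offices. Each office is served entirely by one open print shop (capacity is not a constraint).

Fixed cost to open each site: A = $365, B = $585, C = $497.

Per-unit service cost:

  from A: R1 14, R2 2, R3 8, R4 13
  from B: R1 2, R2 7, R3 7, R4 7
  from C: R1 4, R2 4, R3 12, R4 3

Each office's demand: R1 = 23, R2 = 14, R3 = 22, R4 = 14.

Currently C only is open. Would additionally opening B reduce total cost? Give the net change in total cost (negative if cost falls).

Current service cost with {C}: 454.
Adding B: each office re-picks its cheapest; new service cost 298, saving 156.
Extra fixed cost: 585. Net change = 585 − 156 = 429.
(Totals: 951 → 1380.)

No — net change +429 (cost rises by 429).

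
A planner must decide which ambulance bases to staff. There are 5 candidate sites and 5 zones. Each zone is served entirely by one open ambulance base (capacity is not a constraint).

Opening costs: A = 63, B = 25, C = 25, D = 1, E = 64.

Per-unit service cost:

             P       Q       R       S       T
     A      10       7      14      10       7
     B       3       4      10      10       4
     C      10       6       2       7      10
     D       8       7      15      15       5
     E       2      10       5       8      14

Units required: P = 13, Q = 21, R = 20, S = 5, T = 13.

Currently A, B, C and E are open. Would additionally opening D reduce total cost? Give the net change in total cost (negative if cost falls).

Current service cost with {A, B, C, E}: 237.
Adding D: each zone re-picks its cheapest; new service cost 237, saving 0.
Extra fixed cost: 1. Net change = 1 − 0 = 1.
(Totals: 414 → 415.)

No — net change +1 (cost rises by 1).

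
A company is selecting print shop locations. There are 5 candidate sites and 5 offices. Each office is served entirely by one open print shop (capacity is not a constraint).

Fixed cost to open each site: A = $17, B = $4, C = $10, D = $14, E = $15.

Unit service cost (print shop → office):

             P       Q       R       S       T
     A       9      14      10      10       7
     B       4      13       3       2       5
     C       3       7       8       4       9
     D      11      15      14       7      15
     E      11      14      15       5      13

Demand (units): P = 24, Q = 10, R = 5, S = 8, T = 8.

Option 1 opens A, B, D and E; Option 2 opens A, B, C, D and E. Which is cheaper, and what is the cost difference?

Option 1: {A, B, D, E}: P→B 4·24=96, Q→B 13·10=130, R→B 3·5=15, S→B 2·8=16, T→B 5·8=40. Service 297; fixed 50; total 347.
Option 2: {A, B, C, D, E}: P→C 3·24=72, Q→C 7·10=70, R→B 3·5=15, S→B 2·8=16, T→B 5·8=40. Service 213; fixed 60; total 273.
Difference: |347 − 273| = 74.

Option 2 is cheaper by 74.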